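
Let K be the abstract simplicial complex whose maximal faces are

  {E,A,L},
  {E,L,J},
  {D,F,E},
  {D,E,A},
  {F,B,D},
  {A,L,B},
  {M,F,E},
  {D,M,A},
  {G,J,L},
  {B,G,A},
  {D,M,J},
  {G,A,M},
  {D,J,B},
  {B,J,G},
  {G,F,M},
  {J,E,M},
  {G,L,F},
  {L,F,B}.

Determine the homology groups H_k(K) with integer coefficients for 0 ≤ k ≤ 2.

H_0 ≅ Z,  H_1 ≅ Z × Z/2,  H_2 = 0.

Fix the vertex order A < B < D < E < F < G < J < L < M and write every simplex with vertices in increasing order. Then dim K = 2 and the simplices of K are:

  0-simplices (9): A, B, D, E, F, G, J, L, M
  1-simplices (27): AB, AD, AE, AG, AL, AM, BD, BF, BG, BJ, BL, DE, DF, DJ, DM, EF, EJ, EL, EM, FG, FL, FM, GJ, GL, GM, JL, JM
  2-simplices (18): ABG, ABL, ADE, ADM, AEL, AGM, BDF, BDJ, BFL, BGJ, DEF, DJM, EFM, EJL, EJM, FGL, FGM, GJL

so the chain groups are C_0 ≅ Z^9, C_1 ≅ Z^27, C_2 ≅ Z^18.

∂_1: C_1 → C_0 sends each edge [p,q] (with p < q) to q − p.
This gives a 9×27 integer matrix of rank 8; reducing to Smith normal form yields diagonal entries (1,1,1,1,1,1,1,1).

Boundary ∂_2: C_2 → C_1 sends each 2-simplex [p,q,r] to [q,r] − [p,r] + [p,q]. For instance
  ∂ADE = DE − AE + AD,
  ∂EJM = JM − EM + EJ.
This gives a 27×18 integer matrix of rank 18; reducing to Smith normal form yields diagonal entries (1,1,1,1,1,1,1,1,1,1,1,1,1,1,1,1,1,2).

Now H_k = ker ∂_k / im ∂_{k+1}, so:

  H_0: rank C_0 − rank ∂_1 = 9 − 8 = 1, and the invariant factors of ∂_1 are all 1, so H_0 = Z.
  H_1: rank ker ∂_1 − rank ∂_2 = (27 − 8) − 18 = 1, and ∂_2 has invariant factor 2 > 1, so H_1 = Z × Z/2.
  H_2: rank ker ∂_2 − rank ∂_3 = (18 − 18) − 0 = 0, and there is no ∂_3, so H_2 = 0.

As a check, the Euler characteristic is 9 − 27 + 18 = 0, which agrees with 1 − 1 + 0 = 0.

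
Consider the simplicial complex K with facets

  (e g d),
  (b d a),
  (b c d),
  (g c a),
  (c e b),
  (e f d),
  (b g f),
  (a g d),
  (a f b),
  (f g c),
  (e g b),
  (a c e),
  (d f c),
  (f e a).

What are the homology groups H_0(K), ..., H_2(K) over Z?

H_0 = Z,  H_1 = Z^2,  H_2 = Z.

Fix the vertex order a < b < c < d < e < f < g and write every simplex with vertices in increasing order. Then dim K = 2 and the simplices of K are:

  0-simplices (7): a, b, c, d, e, f, g
  1-simplices (21): ab, ac, ad, ae, af, ag, bc, bd, be, bf, bg, cd, ce, cf, cg, de, df, dg, ef, eg, fg
  2-simplices (14): abd, abf, ace, acg, adg, aef, bcd, bce, beg, bfg, cdf, cfg, def, deg

giving chain groups C_0 ≅ Z^7, C_1 ≅ Z^21, C_2 ≅ Z^14.

The boundary map ∂_1: C_1 → C_0 maps an edge to its endpoints' difference, ∂[p,q] = q − p. For instance
  ∂bc = c − b.
The 7×21 boundary matrix has rank 6 and Smith normal form diag(1,1,1,1,1,1).

The boundary map ∂_2: C_2 → C_1 maps a triangle to the signed sum of its edges. For instance
  ∂acg = cg − ag + ac,
  ∂bce = ce − be + bc.
This gives a 21×14 integer matrix of rank 13; reducing to Smith normal form yields diagonal entries (1,1,1,1,1,1,1,1,1,1,1,1,1).

Reading off H_k = ker ∂_k / im ∂_{k+1}:

  H_0: rank C_0 − rank ∂_1 = 7 − 6 = 1, and the invariant factors of ∂_1 are all 1, so H_0 = Z.
  H_1: rank ker ∂_1 − rank ∂_2 = (21 − 6) − 13 = 2, and the invariant factors of ∂_2 are all 1, so H_1 = Z^2.
  H_2: rank ker ∂_2 − rank ∂_3 = (14 − 13) − 0 = 1, and there is no ∂_3, so H_2 = Z.

As a check, the Euler characteristic is 7 − 21 + 14 = 0, which agrees with 1 − 2 + 1 = 0.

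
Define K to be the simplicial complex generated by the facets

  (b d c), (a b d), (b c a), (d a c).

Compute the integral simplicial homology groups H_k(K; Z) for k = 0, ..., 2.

H_0 ≅ Z,  H_1 = 0,  H_2 ≅ Z.

We work with the vertex ordering a < b < c < d. The simplices of K, each written with vertices in increasing order, are:

  0-simplices (4): a, b, c, d
  1-simplices (6): ab, ac, ad, bc, bd, cd
  2-simplices (4): abc, abd, acd, bcd

Hence C_0 ≅ Z^4, C_1 ≅ Z^6, C_2 ≅ Z^4.

The boundary map ∂_1: C_1 → C_0 maps an edge to its endpoints' difference, ∂[p,q] = q − p.
The resulting 4×6 matrix has rank 3, and its Smith normal form has invariant factors (1,1,1).

Boundary ∂_2: C_2 → C_1 sends each 2-simplex [p,q,r] to [q,r] − [p,r] + [p,q]. For instance
  ∂acd = cd − ad + ac,
  ∂abd = bd − ad + ab.
The 6×4 boundary matrix has rank 3 and Smith normal form diag(1,1,1).

Now H_k = ker ∂_k / im ∂_{k+1}, so:

  H_0: rank C_0 − rank ∂_1 = 4 − 3 = 1, and the invariant factors of ∂_1 are all 1, so H_0 = Z.
  H_1: rank ker ∂_1 − rank ∂_2 = (6 − 3) − 3 = 0, and the invariant factors of ∂_2 are all 1, so H_1 = 0.
  H_2: rank ker ∂_2 − rank ∂_3 = (4 − 3) − 0 = 1, and there is no ∂_3, so H_2 = Z.

(K is a triangulation of the 2-sphere S^2.)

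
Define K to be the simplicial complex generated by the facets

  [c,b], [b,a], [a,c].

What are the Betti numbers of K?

K has 3 vertices, 3 edges.
rank ∂_0 = 0, rank ∂_1 = 2 ⇒ b_0 = 3 − 0 − 2 = 1; all invariant factors of ∂_1 are 1 so no torsion. So H_0 = Z.
rank ∂_1 = 2, rank ∂_2 = 0 ⇒ b_1 = 3 − 2 − 0 = 1. So H_1 = Z.

b_0 = 1, b_1 = 1.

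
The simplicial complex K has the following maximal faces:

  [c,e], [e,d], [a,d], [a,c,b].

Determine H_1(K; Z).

We work with the vertex ordering a < b < c < d < e. The simplices of K, each written with vertices in increasing order, are:

  0-simplices (5): a, b, c, d, e
  1-simplices (6): ab, ac, ad, bc, ce, de
  2-simplices (1): abc

so the chain groups are C_0 ≅ Z^5, C_1 ≅ Z^6, C_2 ≅ Z^1.

The boundary map ∂_1: C_1 → C_0 sends each edge [p,q] (with p < q) to q − p. For instance
  ∂ad = d − a.
As a 5×6 matrix over Z this has rank 4, with invariant factors (1,1,1,1).

∂_2: C_2 → C_1 sends each 2-simplex [p,q,r] to [q,r] − [p,r] + [p,q]. For instance
  ∂abc = bc − ac + ab.
The resulting 6×1 matrix has rank 1, and its Smith normal form has invariant factors (1).

Reading off H_k = ker ∂_k / im ∂_{k+1}:

  H_1: rank ker ∂_1 − rank ∂_2 = (6 − 4) − 1 = 1, and the invariant factors of ∂_2 are all 1, so H_1 = Z.

H_1 = Z.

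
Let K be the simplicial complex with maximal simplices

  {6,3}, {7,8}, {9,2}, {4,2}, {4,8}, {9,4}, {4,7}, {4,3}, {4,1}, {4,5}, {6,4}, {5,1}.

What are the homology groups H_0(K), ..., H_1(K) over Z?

We work with the vertex ordering 1 < 2 < 3 < 4 < 5 < 6 < 7 < 8 < 9. The simplices of K, each written with vertices in increasing order, are:

  0-simplices (9): [1], [2], [3], [4], [5], [6], [7], [8], [9]
  1-simplices (12): [1,4], [1,5], [2,4], [2,9], [3,4], [3,6], [4,5], [4,6], [4,7], [4,8], [4,9], [7,8]

Hence C_0 ≅ Z^9, C_1 ≅ Z^12.

∂_1: C_1 → C_0 is given by ∂[p,q] = [q] − [p]. For instance
  ∂[4,9] = [9] − [4].
As a 9×12 matrix over Z this has rank 8, with invariant factors (1,1,1,1,1,1,1,1).

Computing H_k = (kernel of ∂_k) / (image of ∂_{k+1}):

  H_0: rank C_0 − rank ∂_1 = 9 − 8 = 1, and the invariant factors of ∂_1 are all 1, so H_0 ≅ Z.
  H_1: rank ker ∂_1 − rank ∂_2 = (12 − 8) − 0 = 4, and there is no ∂_2, so H_1 ≅ Z^4.

(K is a triangulation of a wedge of 4 circles.)

H_0 = Z,  H_1 = Z^4.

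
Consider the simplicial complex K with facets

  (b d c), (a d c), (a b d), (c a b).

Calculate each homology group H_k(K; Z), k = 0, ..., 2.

We work with the vertex ordering a < b < c < d. The simplices of K, each written with vertices in increasing order, are:

  0-simplices (4): a, b, c, d
  1-simplices (6): ab, ac, ad, bc, bd, cd
  2-simplices (4): abc, abd, acd, bcd

Hence C_0 ≅ Z^4, C_1 ≅ Z^6, C_2 ≅ Z^4.

∂_1: C_1 → C_0 maps an edge to its endpoints' difference, ∂[p,q] = q − p. For instance
  ∂ac = c − a.
The resulting 4×6 matrix has rank 3, and its Smith normal form has invariant factors (1,1,1).

The boundary map ∂_2: C_2 → C_1 acts by ∂[p,q,r] = [q,r] − [p,r] + [p,q]. For instance
  ∂bcd = cd − bd + bc,
  ∂acd = cd − ad + ac.
As a 6×4 matrix over Z this has rank 3, with invariant factors (1,1,1).

Computing H_k = (kernel of ∂_k) / (image of ∂_{k+1}):

  H_0: rank C_0 − rank ∂_1 = 4 − 3 = 1, and the invariant factors of ∂_1 are all 1, so H_0 ≅ Z.
  H_1: rank ker ∂_1 − rank ∂_2 = (6 − 3) − 3 = 0, and the invariant factors of ∂_2 are all 1, so H_1 ≅ 0.
  H_2: rank ker ∂_2 − rank ∂_3 = (4 − 3) − 0 = 1, and there is no ∂_3, so H_2 ≅ Z.

As a check, the Euler characteristic is 4 − 6 + 4 = 2, which agrees with 1 − 0 + 1 = 2.
(K is a triangulation of the 2-sphere S^2.)

H_0 = Z,  H_1 = 0,  H_2 = Z.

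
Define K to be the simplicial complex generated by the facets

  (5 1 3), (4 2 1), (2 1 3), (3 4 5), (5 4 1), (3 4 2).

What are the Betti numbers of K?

K has 5 vertices, 9 edges, 6 triangles.
rank ∂_0 = 0, rank ∂_1 = 4 ⇒ b_0 = 5 − 0 − 4 = 1; all invariant factors of ∂_1 are 1 so no torsion. So H_0 ≅ Z.
rank ∂_1 = 4, rank ∂_2 = 5 ⇒ b_1 = 9 − 4 − 5 = 0; all invariant factors of ∂_2 are 1 so no torsion. So H_1 ≅ 0.
rank ∂_2 = 5, rank ∂_3 = 0 ⇒ b_2 = 6 − 5 − 0 = 1. So H_2 ≅ Z.

b_0 = 1, b_1 = 0, b_2 = 1.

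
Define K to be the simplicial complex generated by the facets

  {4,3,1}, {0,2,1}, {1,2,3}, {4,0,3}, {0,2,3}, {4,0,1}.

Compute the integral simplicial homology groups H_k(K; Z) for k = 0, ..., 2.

H_0 = Z,  H_1 = 0,  H_2 = Z.

Take the total order 0 < 1 < 2 < 3 < 4 on the vertex set. Then K (dimension 2) consists of the simplices:

  0-simplices (5): [0], [1], [2], [3], [4]
  1-simplices (9): [0,1], [0,2], [0,3], [0,4], [1,2], [1,3], [1,4], [2,3], [3,4]
  2-simplices (6): [0,1,2], [0,1,4], [0,2,3], [0,3,4], [1,2,3], [1,3,4]

Hence C_0 ≅ Z^5, C_1 ≅ Z^9, C_2 ≅ Z^6.

The boundary map ∂_1: C_1 → C_0 sends each edge [p,q] (with p < q) to q − p. For instance
  ∂[0,2] = [2] − [0].
As a 5×9 matrix over Z this has rank 4, with invariant factors (1,1,1,1).

Boundary ∂_2: C_2 → C_1 acts by ∂[p,q,r] = [q,r] − [p,r] + [p,q]. For instance
  ∂[1,2,3] = [2,3] − [1,3] + [1,2],
  ∂[0,1,4] = [1,4] − [0,4] + [0,1].
The resulting 9×6 matrix has rank 5, and its Smith normal form has invariant factors (1,1,1,1,1).

Reading off H_k = ker ∂_k / im ∂_{k+1}:

  H_0: rank C_0 − rank ∂_1 = 5 − 4 = 1, and the invariant factors of ∂_1 are all 1, so H_0 = Z.
  H_1: rank ker ∂_1 − rank ∂_2 = (9 − 4) − 5 = 0, and the invariant factors of ∂_2 are all 1, so H_1 = 0.
  H_2: rank ker ∂_2 − rank ∂_3 = (6 − 5) − 0 = 1, and there is no ∂_3, so H_2 = Z.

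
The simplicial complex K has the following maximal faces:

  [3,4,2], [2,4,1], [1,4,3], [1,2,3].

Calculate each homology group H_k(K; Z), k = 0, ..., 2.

Take the total order 1 < 2 < 3 < 4 on the vertex set. Then K (dimension 2) consists of the simplices:

  0-simplices (4): [1], [2], [3], [4]
  1-simplices (6): [1,2], [1,3], [1,4], [2,3], [2,4], [3,4]
  2-simplices (4): [1,2,3], [1,2,4], [1,3,4], [2,3,4]

so the chain groups are C_0 ≅ Z^4, C_1 ≅ Z^6, C_2 ≅ Z^4.

Boundary ∂_1: C_1 → C_0 sends each edge [p,q] (with p < q) to q − p. For instance
  ∂[2,3] = [3] − [2].
As a 4×6 matrix over Z this has rank 3, with invariant factors (1,1,1).

Boundary ∂_2: C_2 → C_1 maps a triangle to the signed sum of its edges. For instance
  ∂[2,3,4] = [3,4] − [2,4] + [2,3],
  ∂[1,2,3] = [2,3] − [1,3] + [1,2].
This gives a 6×4 integer matrix of rank 3; reducing to Smith normal form yields diagonal entries (1,1,1).

From H_k ≅ ker(∂_k) / im(∂_{k+1}) we obtain:

  H_0: rank C_0 − rank ∂_1 = 4 − 3 = 1, and the invariant factors of ∂_1 are all 1, so H_0 = Z.
  H_1: rank ker ∂_1 − rank ∂_2 = (6 − 3) − 3 = 0, and the invariant factors of ∂_2 are all 1, so H_1 = 0.
  H_2: rank ker ∂_2 − rank ∂_3 = (4 − 3) − 0 = 1, and there is no ∂_3, so H_2 = Z.

H_0 = Z,  H_1 = 0,  H_2 = Z.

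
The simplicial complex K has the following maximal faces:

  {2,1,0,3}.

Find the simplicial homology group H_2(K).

H_2 = 0.

Order the vertices as 0 < 1 < 2 < 3. Listing each simplex with vertices in this order, K has dimension 3 with simplices:

  0-simplices (4): [0], [1], [2], [3]
  1-simplices (6): [0,1], [0,2], [0,3], [1,2], [1,3], [2,3]
  2-simplices (4): [0,1,2], [0,1,3], [0,2,3], [1,2,3]
  3-simplices (1): [0,1,2,3]

so the chain groups are C_0 ≅ Z^4, C_1 ≅ Z^6, C_2 ≅ Z^4, C_3 ≅ Z^1.

The boundary map ∂_1: C_1 → C_0 sends each edge [p,q] (with p < q) to q − p. For instance
  ∂[0,3] = [3] − [0].
The resulting 4×6 matrix has rank 3, and its Smith normal form has invariant factors (1,1,1).

The boundary map ∂_2: C_2 → C_1 acts by ∂[p,q,r] = [q,r] − [p,r] + [p,q]. For instance
  ∂[0,2,3] = [2,3] − [0,3] + [0,2],
  ∂[1,2,3] = [2,3] − [1,3] + [1,2].
This gives a 6×4 integer matrix of rank 3; reducing to Smith normal form yields diagonal entries (1,1,1).

∂_3: C_3 → C_2 sends each 3-simplex σ to the alternating sum Σ_i (−1)^i (σ with its i-th vertex removed). For instance
  ∂[0,1,2,3] = [1,2,3] − [0,2,3] + [0,1,3] − [0,1,2].
The 4×1 boundary matrix has rank 1 and Smith normal form diag(1).

Computing H_k = (kernel of ∂_k) / (image of ∂_{k+1}):

  H_2: rank ker ∂_2 − rank ∂_3 = (4 − 3) − 1 = 0, and the invariant factors of ∂_3 are all 1, so H_2 = 0.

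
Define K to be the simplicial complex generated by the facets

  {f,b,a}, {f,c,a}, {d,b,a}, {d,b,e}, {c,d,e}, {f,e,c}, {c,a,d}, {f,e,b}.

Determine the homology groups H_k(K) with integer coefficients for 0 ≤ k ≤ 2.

We work with the vertex ordering a < b < c < d < e < f. The simplices of K, each written with vertices in increasing order, are:

  0-simplices (6): a, b, c, d, e, f
  1-simplices (12): ab, ac, ad, af, bd, be, bf, cd, ce, cf, de, ef
  2-simplices (8): abd, abf, acd, acf, bde, bef, cde, cef

giving chain groups C_0 ≅ Z^6, C_1 ≅ Z^12, C_2 ≅ Z^8.

The boundary map ∂_1: C_1 → C_0 maps an edge to its endpoints' difference, ∂[p,q] = q − p.
The resulting 6×12 matrix has rank 5, and its Smith normal form has invariant factors (1,1,1,1,1).

The boundary map ∂_2: C_2 → C_1 sends each 2-simplex [p,q,r] to [q,r] − [p,r] + [p,q]. For instance
  ∂abd = bd − ad + ab,
  ∂bde = de − be + bd.
The 12×8 boundary matrix has rank 7 and Smith normal form diag(1,1,1,1,1,1,1).

Now H_k = ker ∂_k / im ∂_{k+1}, so:

  H_0: rank C_0 − rank ∂_1 = 6 − 5 = 1, and the invariant factors of ∂_1 are all 1, so H_0 ≅ Z.
  H_1: rank ker ∂_1 − rank ∂_2 = (12 − 5) − 7 = 0, and the invariant factors of ∂_2 are all 1, so H_1 ≅ 0.
  H_2: rank ker ∂_2 − rank ∂_3 = (8 − 7) − 0 = 1, and there is no ∂_3, so H_2 ≅ Z.

As a check, the Euler characteristic is 6 − 12 + 8 = 2, which agrees with 1 − 0 + 1 = 2.
(K is a triangulation of the 2-sphere S^2.)

H_0 = Z,  H_1 = 0,  H_2 = Z.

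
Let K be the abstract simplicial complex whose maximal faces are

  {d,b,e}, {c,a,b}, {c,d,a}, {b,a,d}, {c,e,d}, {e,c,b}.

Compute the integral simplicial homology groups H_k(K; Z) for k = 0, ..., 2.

H_0 ≅ Z,  H_1 = 0,  H_2 ≅ Z.

Take the total order a < b < c < d < e on the vertex set. Then K (dimension 2) consists of the simplices:

  0-simplices (5): a, b, c, d, e
  1-simplices (9): ab, ac, ad, bc, bd, be, cd, ce, de
  2-simplices (6): abc, abd, acd, bce, bde, cde

giving chain groups C_0 ≅ Z^5, C_1 ≅ Z^9, C_2 ≅ Z^6.

The boundary map ∂_1: C_1 → C_0 is given by ∂[p,q] = [q] − [p]. For instance
  ∂ad = d − a.
This gives a 5×9 integer matrix of rank 4; reducing to Smith normal form yields diagonal entries (1,1,1,1).

∂_2: C_2 → C_1 acts by ∂[p,q,r] = [q,r] − [p,r] + [p,q]. For instance
  ∂bce = ce − be + bc,
  ∂abd = bd − ad + ab.
This gives a 9×6 integer matrix of rank 5; reducing to Smith normal form yields diagonal entries (1,1,1,1,1).

Now H_k = ker ∂_k / im ∂_{k+1}, so:

  H_0: rank C_0 − rank ∂_1 = 5 − 4 = 1, and the invariant factors of ∂_1 are all 1, so H_0 = Z.
  H_1: rank ker ∂_1 − rank ∂_2 = (9 − 4) − 5 = 0, and the invariant factors of ∂_2 are all 1, so H_1 = 0.
  H_2: rank ker ∂_2 − rank ∂_3 = (6 − 5) − 0 = 1, and there is no ∂_3, so H_2 = Z.

As a check, the Euler characteristic is 5 − 9 + 6 = 2, which agrees with 1 − 0 + 1 = 2.
(K is a triangulation of the 2-sphere S^2.)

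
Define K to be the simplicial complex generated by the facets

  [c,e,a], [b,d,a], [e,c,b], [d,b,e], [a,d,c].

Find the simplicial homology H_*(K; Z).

We work with the vertex ordering a < b < c < d < e. The simplices of K, each written with vertices in increasing order, are:

  0-simplices (5): a, b, c, d, e
  1-simplices (10): ab, ac, ad, ae, bc, bd, be, cd, ce, de
  2-simplices (5): abd, acd, ace, bce, bde

giving chain groups C_0 ≅ Z^5, C_1 ≅ Z^10, C_2 ≅ Z^5.

∂_1: C_1 → C_0 sends each edge [p,q] (with p < q) to q − p.
The resulting 5×10 matrix has rank 4, and its Smith normal form has invariant factors (1,1,1,1).

The boundary map ∂_2: C_2 → C_1 acts by ∂[p,q,r] = [q,r] − [p,r] + [p,q]. For instance
  ∂ace = ce − ae + ac,
  ∂bce = ce − be + bc.
The resulting 10×5 matrix has rank 5, and its Smith normal form has invariant factors (1,1,1,1,1).

Now H_k = ker ∂_k / im ∂_{k+1}, so:

  H_0: rank C_0 − rank ∂_1 = 5 − 4 = 1, and the invariant factors of ∂_1 are all 1, so H_0 ≅ Z.
  H_1: rank ker ∂_1 − rank ∂_2 = (10 − 4) − 5 = 1, and the invariant factors of ∂_2 are all 1, so H_1 ≅ Z.
  H_2: rank ker ∂_2 − rank ∂_3 = (5 − 5) − 0 = 0, and there is no ∂_3, so H_2 ≅ 0.

H_0 = Z,  H_1 = Z,  H_2 = 0.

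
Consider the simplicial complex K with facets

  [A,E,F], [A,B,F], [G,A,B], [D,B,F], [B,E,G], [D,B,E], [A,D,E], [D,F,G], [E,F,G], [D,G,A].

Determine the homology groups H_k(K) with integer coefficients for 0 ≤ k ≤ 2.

Fix the vertex order A < B < D < E < F < G and write every simplex with vertices in increasing order. Then dim K = 2 and the simplices of K are:

  0-simplices (6): A, B, D, E, F, G
  1-simplices (15): AB, AD, AE, AF, AG, BD, BE, BF, BG, DE, DF, DG, EF, EG, FG
  2-simplices (10): ABF, ABG, ADE, ADG, AEF, BDE, BDF, BEG, DFG, EFG

giving chain groups C_0 ≅ Z^6, C_1 ≅ Z^15, C_2 ≅ Z^10.

∂_1: C_1 → C_0 sends each edge [p,q] (with p < q) to q − p. For instance
  ∂AB = B − A.
As a 6×15 matrix over Z this has rank 5, with invariant factors (1,1,1,1,1).

∂_2: C_2 → C_1 maps a triangle to the signed sum of its edges. For instance
  ∂ADG = DG − AG + AD,
  ∂EFG = FG − EG + EF.
This gives a 15×10 integer matrix of rank 10; reducing to Smith normal form yields diagonal entries (1,1,1,1,1,1,1,1,1,2).

Now H_k = ker ∂_k / im ∂_{k+1}, so:

  H_0: rank C_0 − rank ∂_1 = 6 − 5 = 1, and the invariant factors of ∂_1 are all 1, so H_0 = Z.
  H_1: rank ker ∂_1 − rank ∂_2 = (15 − 5) − 10 = 0, and ∂_2 has invariant factor 2 > 1, so H_1 = Z_2.
  H_2: rank ker ∂_2 − rank ∂_3 = (10 − 10) − 0 = 0, and there is no ∂_3, so H_2 = 0.

H_0 = Z,  H_1 = Z_2,  H_2 = 0.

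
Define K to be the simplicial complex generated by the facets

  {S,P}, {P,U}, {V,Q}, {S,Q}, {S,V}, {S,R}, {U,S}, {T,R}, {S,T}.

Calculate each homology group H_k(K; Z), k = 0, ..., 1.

H_0 ≅ Z,  H_1 ≅ Z^3.

K has 7 vertices, 9 edges.
rank ∂_0 = 0, rank ∂_1 = 6 ⇒ b_0 = 7 − 0 − 6 = 1; all invariant factors of ∂_1 are 1 so no torsion. So H_0 ≅ Z.
rank ∂_1 = 6, rank ∂_2 = 0 ⇒ b_1 = 9 − 6 − 0 = 3. So H_1 ≅ Z^3.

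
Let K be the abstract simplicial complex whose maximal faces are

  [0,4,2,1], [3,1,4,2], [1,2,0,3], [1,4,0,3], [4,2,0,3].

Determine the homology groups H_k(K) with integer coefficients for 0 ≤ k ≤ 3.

Take the total order 0 < 1 < 2 < 3 < 4 on the vertex set. Then K (dimension 3) consists of the simplices:

  0-simplices (5): [0], [1], [2], [3], [4]
  1-simplices (10): [0,1], [0,2], [0,3], [0,4], [1,2], [1,3], [1,4], [2,3], [2,4], [3,4]
  2-simplices (10): [0,1,2], [0,1,3], [0,1,4], [0,2,3], [0,2,4], [0,3,4], [1,2,3], [1,2,4], [1,3,4], [2,3,4]
  3-simplices (5): [0,1,2,3], [0,1,2,4], [0,1,3,4], [0,2,3,4], [1,2,3,4]

so the chain groups are C_0 ≅ Z^5, C_1 ≅ Z^10, C_2 ≅ Z^10, C_3 ≅ Z^5.

The boundary map ∂_1: C_1 → C_0 is given by ∂[p,q] = [q] − [p]. For instance
  ∂[2,4] = [4] − [2].
The resulting 5×10 matrix has rank 4, and its Smith normal form has invariant factors (1,1,1,1).

Boundary ∂_2: C_2 → C_1 sends each 2-simplex [p,q,r] to [q,r] − [p,r] + [p,q]. For instance
  ∂[2,3,4] = [3,4] − [2,4] + [2,3],
  ∂[0,2,4] = [2,4] − [0,4] + [0,2].
The resulting 10×10 matrix has rank 6, and its Smith normal form has invariant factors (1,1,1,1,1,1).

Boundary ∂_3: C_3 → C_2 sends each 3-simplex σ to the alternating sum Σ_i (−1)^i (σ with its i-th vertex removed). For instance
  ∂[0,2,3,4] = [2,3,4] − [0,3,4] + [0,2,4] − [0,2,3],
  ∂[0,1,3,4] = [1,3,4] − [0,3,4] + [0,1,4] − [0,1,3].
The resulting 10×5 matrix has rank 4, and its Smith normal form has invariant factors (1,1,1,1).

Reading off H_k = ker ∂_k / im ∂_{k+1}:

  H_0: rank C_0 − rank ∂_1 = 5 − 4 = 1, and the invariant factors of ∂_1 are all 1, so H_0 ≅ Z.
  H_1: rank ker ∂_1 − rank ∂_2 = (10 − 4) − 6 = 0, and the invariant factors of ∂_2 are all 1, so H_1 ≅ 0.
  H_2: rank ker ∂_2 − rank ∂_3 = (10 − 6) − 4 = 0, and the invariant factors of ∂_3 are all 1, so H_2 ≅ 0.
  H_3: rank ker ∂_3 − rank ∂_4 = (5 − 4) − 0 = 1, and there is no ∂_4, so H_3 ≅ Z.

As a check, the Euler characteristic is 5 − 10 + 10 − 5 = 0, which agrees with 1 − 0 + 0 − 1 = 0.

H_0 ≅ Z,  H_1 = 0,  H_2 = 0,  H_3 ≅ Z.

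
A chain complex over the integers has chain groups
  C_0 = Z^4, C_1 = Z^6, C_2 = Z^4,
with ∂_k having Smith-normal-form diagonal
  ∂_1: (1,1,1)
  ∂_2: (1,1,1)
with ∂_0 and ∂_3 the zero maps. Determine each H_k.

H_0 ≅ Z,  H_1 = 0,  H_2 ≅ Z.

H_0: b_0 = 4 − 0 − 3 = 1; torsion from ∂_1 factors > 1: none. So H_0 ≅ Z.
H_1: b_1 = 6 − 3 − 3 = 0; torsion from ∂_2 factors > 1: none. So H_1 ≅ 0.
H_2: b_2 = 4 − 3 − 0 = 1; torsion from ∂_3 factors > 1: none. So H_2 ≅ Z.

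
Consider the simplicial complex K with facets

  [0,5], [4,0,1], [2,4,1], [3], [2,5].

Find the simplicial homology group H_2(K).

H_2 = 0.

We work with the vertex ordering 0 < 1 < 2 < 3 < 4 < 5. The simplices of K, each written with vertices in increasing order, are:

  0-simplices (6): [0], [1], [2], [3], [4], [5]
  1-simplices (7): [0,1], [0,4], [0,5], [1,2], [1,4], [2,4], [2,5]
  2-simplices (2): [0,1,4], [1,2,4]

so the chain groups are C_0 ≅ Z^6, C_1 ≅ Z^7, C_2 ≅ Z^2.

The boundary map ∂_1: C_1 → C_0 sends each edge [p,q] (with p < q) to q − p. For instance
  ∂[1,2] = [2] − [1].
The resulting 6×7 matrix has rank 4, and its Smith normal form has invariant factors (1,1,1,1).

Boundary ∂_2: C_2 → C_1 acts by ∂[p,q,r] = [q,r] − [p,r] + [p,q]. For instance
  ∂[0,1,4] = [1,4] − [0,4] + [0,1],
  ∂[1,2,4] = [2,4] − [1,4] + [1,2].
This gives a 7×2 integer matrix of rank 2; reducing to Smith normal form yields diagonal entries (1,1).

Reading off H_k = ker ∂_k / im ∂_{k+1}:

  H_2: rank ker ∂_2 − rank ∂_3 = (2 − 2) − 0 = 0, and there is no ∂_3, so H_2 ≅ 0.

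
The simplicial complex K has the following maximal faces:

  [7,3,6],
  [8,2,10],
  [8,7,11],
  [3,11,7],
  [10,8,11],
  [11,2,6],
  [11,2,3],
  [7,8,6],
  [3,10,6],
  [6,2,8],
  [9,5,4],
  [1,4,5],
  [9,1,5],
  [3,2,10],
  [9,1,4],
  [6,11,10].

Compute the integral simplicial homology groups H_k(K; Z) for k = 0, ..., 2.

H_0 ≅ Z^2,  H_1 ≅ Z/2,  H_2 ≅ Z.

K has 11 vertices, 24 edges, 16 triangles.
rank ∂_0 = 0, rank ∂_1 = 9 ⇒ b_0 = 11 − 0 − 9 = 2; all invariant factors of ∂_1 are 1 so no torsion. So H_0 = Z^2.
rank ∂_1 = 9, rank ∂_2 = 15 ⇒ b_1 = 24 − 9 − 15 = 0; ∂_2 has invariant factor(s) [2] giving torsion. So H_1 = Z/2.
rank ∂_2 = 15, rank ∂_3 = 0 ⇒ b_2 = 16 − 15 − 0 = 1. So H_2 = Z.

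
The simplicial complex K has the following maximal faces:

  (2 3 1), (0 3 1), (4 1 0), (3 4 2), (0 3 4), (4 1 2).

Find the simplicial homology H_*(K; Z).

Fix the vertex order 0 < 1 < 2 < 3 < 4 and write every simplex with vertices in increasing order. Then dim K = 2 and the simplices of K are:

  0-simplices (5): [0], [1], [2], [3], [4]
  1-simplices (9): [0,1], [0,3], [0,4], [1,2], [1,3], [1,4], [2,3], [2,4], [3,4]
  2-simplices (6): [0,1,3], [0,1,4], [0,3,4], [1,2,3], [1,2,4], [2,3,4]

giving chain groups C_0 ≅ Z^5, C_1 ≅ Z^9, C_2 ≅ Z^6.

∂_1: C_1 → C_0 is given by ∂[p,q] = [q] − [p]. For instance
  ∂[2,3] = [3] − [2].
The 5×9 boundary matrix has rank 4 and Smith normal form diag(1,1,1,1).

∂_2: C_2 → C_1 maps a triangle to the signed sum of its edges. For instance
  ∂[1,2,4] = [2,4] − [1,4] + [1,2],
  ∂[2,3,4] = [3,4] − [2,4] + [2,3].
The resulting 9×6 matrix has rank 5, and its Smith normal form has invariant factors (1,1,1,1,1).

From H_k ≅ ker(∂_k) / im(∂_{k+1}) we obtain:

  H_0: rank C_0 − rank ∂_1 = 5 − 4 = 1, and the invariant factors of ∂_1 are all 1, so H_0 ≅ Z.
  H_1: rank ker ∂_1 − rank ∂_2 = (9 − 4) − 5 = 0, and the invariant factors of ∂_2 are all 1, so H_1 ≅ 0.
  H_2: rank ker ∂_2 − rank ∂_3 = (6 − 5) − 0 = 1, and there is no ∂_3, so H_2 ≅ Z.

As a check, the Euler characteristic is 5 − 9 + 6 = 2, which agrees with 1 − 0 + 1 = 2.

H_0 = Z,  H_1 = 0,  H_2 = Z.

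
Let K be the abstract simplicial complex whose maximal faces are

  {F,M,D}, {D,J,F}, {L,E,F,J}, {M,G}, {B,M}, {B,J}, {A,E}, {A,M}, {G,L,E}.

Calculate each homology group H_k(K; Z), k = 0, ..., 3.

H_0 ≅ Z,  H_1 ≅ Z^3,  H_2 = 0,  H_3 = 0.

Take the total order A < B < D < E < F < G < J < L < M on the vertex set. Then K (dimension 3) consists of the simplices:

  0-simplices (9): A, B, D, E, F, G, J, L, M
  1-simplices (17): AE, AM, BJ, BM, DF, DJ, DM, EF, EG, EJ, EL, FJ, FL, FM, GL, GM, JL
  2-simplices (7): DFJ, DFM, EFJ, EFL, EGL, EJL, FJL
  3-simplices (1): EFJL

so the chain groups are C_0 ≅ Z^9, C_1 ≅ Z^17, C_2 ≅ Z^7, C_3 ≅ Z^1.

Boundary ∂_1: C_1 → C_0 maps an edge to its endpoints' difference, ∂[p,q] = q − p.
As a 9×17 matrix over Z this has rank 8, with invariant factors (1,1,1,1,1,1,1,1).

Boundary ∂_2: C_2 → C_1 maps a triangle to the signed sum of its edges. For instance
  ∂DFJ = FJ − DJ + DF,
  ∂DFM = FM − DM + DF.
The 17×7 boundary matrix has rank 6 and Smith normal form diag(1,1,1,1,1,1).

∂_3: C_3 → C_2 sends each 3-simplex σ to the alternating sum Σ_i (−1)^i (σ with its i-th vertex removed). For instance
  ∂EFJL = FJL − EJL + EFL − EFJ.
This gives a 7×1 integer matrix of rank 1; reducing to Smith normal form yields diagonal entries (1).

From H_k ≅ ker(∂_k) / im(∂_{k+1}) we obtain:

  H_0: rank C_0 − rank ∂_1 = 9 − 8 = 1, and the invariant factors of ∂_1 are all 1, so H_0 = Z.
  H_1: rank ker ∂_1 − rank ∂_2 = (17 − 8) − 6 = 3, and the invariant factors of ∂_2 are all 1, so H_1 = Z^3.
  H_2: rank ker ∂_2 − rank ∂_3 = (7 − 6) − 1 = 0, and the invariant factors of ∂_3 are all 1, so H_2 = 0.
  H_3: rank ker ∂_3 − rank ∂_4 = (1 − 1) − 0 = 0, and there is no ∂_4, so H_3 = 0.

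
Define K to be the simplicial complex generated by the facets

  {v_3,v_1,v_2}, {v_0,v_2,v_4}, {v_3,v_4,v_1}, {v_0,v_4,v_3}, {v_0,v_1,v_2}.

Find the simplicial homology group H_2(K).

K has 5 vertices, 10 edges, 5 triangles.
rank ∂_2 = 5, rank ∂_3 = 0 ⇒ b_2 = 5 − 5 − 0 = 0. So H_2 ≅ 0.

H_2 = 0.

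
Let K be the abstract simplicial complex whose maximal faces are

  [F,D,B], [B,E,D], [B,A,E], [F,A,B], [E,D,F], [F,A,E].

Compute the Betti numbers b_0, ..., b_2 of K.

b_0 = 1, b_1 = 0, b_2 = 1.

We work with the vertex ordering A < B < D < E < F. The simplices of K, each written with vertices in increasing order, are:

  0-simplices (5): A, B, D, E, F
  1-simplices (9): AB, AE, AF, BD, BE, BF, DE, DF, EF
  2-simplices (6): ABE, ABF, AEF, BDE, BDF, DEF

so the chain groups are C_0 ≅ Z^5, C_1 ≅ Z^9, C_2 ≅ Z^6.

Boundary ∂_1: C_1 → C_0 sends each edge [p,q] (with p < q) to q − p. For instance
  ∂BD = D − B.
The resulting 5×9 matrix has rank 4, and its Smith normal form has invariant factors (1,1,1,1).

The boundary map ∂_2: C_2 → C_1 sends each 2-simplex [p,q,r] to [q,r] − [p,r] + [p,q]. For instance
  ∂BDF = DF − BF + BD,
  ∂ABF = BF − AF + AB.
As a 9×6 matrix over Z this has rank 5, with invariant factors (1,1,1,1,1).

From H_k ≅ ker(∂_k) / im(∂_{k+1}) we obtain:

  H_0: rank C_0 − rank ∂_1 = 5 − 4 = 1, and the invariant factors of ∂_1 are all 1, so H_0 ≅ Z.
  H_1: rank ker ∂_1 − rank ∂_2 = (9 − 4) − 5 = 0, and the invariant factors of ∂_2 are all 1, so H_1 ≅ 0.
  H_2: rank ker ∂_2 − rank ∂_3 = (6 − 5) − 0 = 1, and there is no ∂_3, so H_2 ≅ Z.

As a check, the Euler characteristic is 5 − 9 + 6 = 2, which agrees with 1 − 0 + 1 = 2.

Hence the Betti numbers are b_0 = 1, b_1 = 0, b_2 = 1.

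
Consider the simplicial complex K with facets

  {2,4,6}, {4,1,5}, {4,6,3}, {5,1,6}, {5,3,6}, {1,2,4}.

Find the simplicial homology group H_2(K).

Order the vertices as 1 < 2 < 3 < 4 < 5 < 6. Listing each simplex with vertices in this order, K has dimension 2 with simplices:

  0-simplices (6): [1], [2], [3], [4], [5], [6]
  1-simplices (12): [1,2], [1,4], [1,5], [1,6], [2,4], [2,6], [3,4], [3,5], [3,6], [4,5], [4,6], [5,6]
  2-simplices (6): [1,2,4], [1,4,5], [1,5,6], [2,4,6], [3,4,6], [3,5,6]

so the chain groups are C_0 ≅ Z^6, C_1 ≅ Z^12, C_2 ≅ Z^6.

The boundary map ∂_1: C_1 → C_0 is given by ∂[p,q] = [q] − [p].
The 6×12 boundary matrix has rank 5 and Smith normal form diag(1,1,1,1,1).

The boundary map ∂_2: C_2 → C_1 maps a triangle to the signed sum of its edges. For instance
  ∂[1,5,6] = [5,6] − [1,6] + [1,5],
  ∂[3,5,6] = [5,6] − [3,6] + [3,5].
The 12×6 boundary matrix has rank 6 and Smith normal form diag(1,1,1,1,1,1).

From H_k ≅ ker(∂_k) / im(∂_{k+1}) we obtain:

  H_2: rank ker ∂_2 − rank ∂_3 = (6 − 6) − 0 = 0, and there is no ∂_3, so H_2 = 0.

H_2 = 0.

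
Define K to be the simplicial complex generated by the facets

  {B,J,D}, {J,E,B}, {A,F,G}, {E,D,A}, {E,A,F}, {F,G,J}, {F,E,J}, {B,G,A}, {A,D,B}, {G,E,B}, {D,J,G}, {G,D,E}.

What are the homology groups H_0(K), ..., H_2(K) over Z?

H_0 ≅ Z,  H_1 ≅ Z/2,  H_2 = 0.

Fix the vertex order A < B < D < E < F < G < J and write every simplex with vertices in increasing order. Then dim K = 2 and the simplices of K are:

  0-simplices (7): A, B, D, E, F, G, J
  1-simplices (18): AB, AD, AE, AF, AG, BD, BE, BG, BJ, DE, DG, DJ, EF, EG, EJ, FG, FJ, GJ
  2-simplices (12): ABD, ABG, ADE, AEF, AFG, BDJ, BEG, BEJ, DEG, DGJ, EFJ, FGJ

so the chain groups are C_0 ≅ Z^7, C_1 ≅ Z^18, C_2 ≅ Z^12.

∂_1: C_1 → C_0 sends each edge [p,q] (with p < q) to q − p. For instance
  ∂BE = E − B.
The resulting 7×18 matrix has rank 6, and its Smith normal form has invariant factors (1,1,1,1,1,1).

The boundary map ∂_2: C_2 → C_1 sends each 2-simplex [p,q,r] to [q,r] − [p,r] + [p,q]. For instance
  ∂AEF = EF − AF + AE,
  ∂ABG = BG − AG + AB.
This gives a 18×12 integer matrix of rank 12; reducing to Smith normal form yields diagonal entries (1,1,1,1,1,1,1,1,1,1,1,2).

From H_k ≅ ker(∂_k) / im(∂_{k+1}) we obtain:

  H_0: rank C_0 − rank ∂_1 = 7 − 6 = 1, and the invariant factors of ∂_1 are all 1, so H_0 ≅ Z.
  H_1: rank ker ∂_1 − rank ∂_2 = (18 − 6) − 12 = 0, and ∂_2 has invariant factor 2 > 1, so H_1 ≅ Z/2.
  H_2: rank ker ∂_2 − rank ∂_3 = (12 − 12) − 0 = 0, and there is no ∂_3, so H_2 ≅ 0.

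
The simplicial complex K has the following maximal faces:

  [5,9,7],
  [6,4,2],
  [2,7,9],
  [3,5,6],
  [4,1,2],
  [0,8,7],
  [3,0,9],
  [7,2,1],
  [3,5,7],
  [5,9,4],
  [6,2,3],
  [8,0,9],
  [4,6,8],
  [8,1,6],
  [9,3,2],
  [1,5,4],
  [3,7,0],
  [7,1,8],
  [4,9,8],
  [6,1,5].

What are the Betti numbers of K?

b_0 = 1, b_1 = 1, b_2 = 0.

K has 10 vertices, 30 edges, 20 triangles.
rank ∂_0 = 0, rank ∂_1 = 9 ⇒ b_0 = 10 − 0 − 9 = 1; all invariant factors of ∂_1 are 1 so no torsion. So H_0 ≅ Z.
rank ∂_1 = 9, rank ∂_2 = 20 ⇒ b_1 = 30 − 9 − 20 = 1; ∂_2 has invariant factor(s) [2] giving torsion. So H_1 ≅ Z ⊕ Z/2.
rank ∂_2 = 20, rank ∂_3 = 0 ⇒ b_2 = 20 − 20 − 0 = 0. So H_2 ≅ 0.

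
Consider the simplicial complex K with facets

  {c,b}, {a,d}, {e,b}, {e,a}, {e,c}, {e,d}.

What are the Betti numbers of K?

b_0 = 1, b_1 = 2.

Fix the vertex order a < b < c < d < e and write every simplex with vertices in increasing order. Then dim K = 1 and the simplices of K are:

  0-simplices (5): a, b, c, d, e
  1-simplices (6): ad, ae, bc, be, ce, de

so the chain groups are C_0 ≅ Z^5, C_1 ≅ Z^6.

Boundary ∂_1: C_1 → C_0 is given by ∂[p,q] = [q] − [p]. For instance
  ∂ad = d − a.
As a 5×6 matrix over Z this has rank 4, with invariant factors (1,1,1,1).

From H_k ≅ ker(∂_k) / im(∂_{k+1}) we obtain:

  H_0: rank C_0 − rank ∂_1 = 5 − 4 = 1, and the invariant factors of ∂_1 are all 1, so H_0 ≅ Z.
  H_1: rank ker ∂_1 − rank ∂_2 = (6 − 4) − 0 = 2, and there is no ∂_2, so H_1 ≅ Z^2.

Hence the Betti numbers are b_0 = 1, b_1 = 2.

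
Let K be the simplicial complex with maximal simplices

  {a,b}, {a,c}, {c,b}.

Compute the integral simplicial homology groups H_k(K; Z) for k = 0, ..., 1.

H_0 = Z,  H_1 = Z.

Order the vertices as a < b < c. Listing each simplex with vertices in this order, K has dimension 1 with simplices:

  0-simplices (3): a, b, c
  1-simplices (3): ab, ac, bc

so the chain groups are C_0 ≅ Z^3, C_1 ≅ Z^3.

The boundary map ∂_1: C_1 → C_0 sends each edge [p,q] (with p < q) to q − p. For instance
  ∂ac = c − a.
This gives a 3×3 integer matrix of rank 2; reducing to Smith normal form yields diagonal entries (1,1).

From H_k ≅ ker(∂_k) / im(∂_{k+1}) we obtain:

  H_0: rank C_0 − rank ∂_1 = 3 − 2 = 1, and the invariant factors of ∂_1 are all 1, so H_0 ≅ Z.
  H_1: rank ker ∂_1 − rank ∂_2 = (3 − 2) − 0 = 1, and there is no ∂_2, so H_1 ≅ Z.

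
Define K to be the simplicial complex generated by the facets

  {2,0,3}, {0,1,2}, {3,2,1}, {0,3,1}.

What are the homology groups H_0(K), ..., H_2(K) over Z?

Take the total order 0 < 1 < 2 < 3 on the vertex set. Then K (dimension 2) consists of the simplices:

  0-simplices (4): [0], [1], [2], [3]
  1-simplices (6): [0,1], [0,2], [0,3], [1,2], [1,3], [2,3]
  2-simplices (4): [0,1,2], [0,1,3], [0,2,3], [1,2,3]

giving chain groups C_0 ≅ Z^4, C_1 ≅ Z^6, C_2 ≅ Z^4.

The boundary map ∂_1: C_1 → C_0 is given by ∂[p,q] = [q] − [p].
The 4×6 boundary matrix has rank 3 and Smith normal form diag(1,1,1).

Boundary ∂_2: C_2 → C_1 sends each 2-simplex [p,q,r] to [q,r] − [p,r] + [p,q]. For instance
  ∂[0,1,2] = [1,2] − [0,2] + [0,1],
  ∂[0,2,3] = [2,3] − [0,3] + [0,2].
As a 6×4 matrix over Z this has rank 3, with invariant factors (1,1,1).

Now H_k = ker ∂_k / im ∂_{k+1}, so:

  H_0: rank C_0 − rank ∂_1 = 4 − 3 = 1, and the invariant factors of ∂_1 are all 1, so H_0 = Z.
  H_1: rank ker ∂_1 − rank ∂_2 = (6 − 3) − 3 = 0, and the invariant factors of ∂_2 are all 1, so H_1 = 0.
  H_2: rank ker ∂_2 − rank ∂_3 = (4 − 3) − 0 = 1, and there is no ∂_3, so H_2 = Z.

H_0 ≅ Z,  H_1 = 0,  H_2 ≅ Z.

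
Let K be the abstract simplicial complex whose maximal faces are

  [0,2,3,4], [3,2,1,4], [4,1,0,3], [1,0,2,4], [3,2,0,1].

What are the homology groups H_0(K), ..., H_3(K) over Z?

H_0 = Z,  H_1 = 0,  H_2 = 0,  H_3 = Z.

We work with the vertex ordering 0 < 1 < 2 < 3 < 4. The simplices of K, each written with vertices in increasing order, are:

  0-simplices (5): [0], [1], [2], [3], [4]
  1-simplices (10): [0,1], [0,2], [0,3], [0,4], [1,2], [1,3], [1,4], [2,3], [2,4], [3,4]
  2-simplices (10): [0,1,2], [0,1,3], [0,1,4], [0,2,3], [0,2,4], [0,3,4], [1,2,3], [1,2,4], [1,3,4], [2,3,4]
  3-simplices (5): [0,1,2,3], [0,1,2,4], [0,1,3,4], [0,2,3,4], [1,2,3,4]

giving chain groups C_0 ≅ Z^5, C_1 ≅ Z^10, C_2 ≅ Z^10, C_3 ≅ Z^5.

The boundary map ∂_1: C_1 → C_0 sends each edge [p,q] (with p < q) to q − p.
The resulting 5×10 matrix has rank 4, and its Smith normal form has invariant factors (1,1,1,1).

Boundary ∂_2: C_2 → C_1 acts by ∂[p,q,r] = [q,r] − [p,r] + [p,q]. For instance
  ∂[0,1,3] = [1,3] − [0,3] + [0,1],
  ∂[0,2,3] = [2,3] − [0,3] + [0,2].
As a 10×10 matrix over Z this has rank 6, with invariant factors (1,1,1,1,1,1).

Boundary ∂_3: C_3 → C_2 sends each 3-simplex σ to the alternating sum Σ_i (−1)^i (σ with its i-th vertex removed). For instance
  ∂[0,2,3,4] = [2,3,4] − [0,3,4] + [0,2,4] − [0,2,3],
  ∂[0,1,3,4] = [1,3,4] − [0,3,4] + [0,1,4] − [0,1,3].
The resulting 10×5 matrix has rank 4, and its Smith normal form has invariant factors (1,1,1,1).

From H_k ≅ ker(∂_k) / im(∂_{k+1}) we obtain:

  H_0: rank C_0 − rank ∂_1 = 5 − 4 = 1, and the invariant factors of ∂_1 are all 1, so H_0 ≅ Z.
  H_1: rank ker ∂_1 − rank ∂_2 = (10 − 4) − 6 = 0, and the invariant factors of ∂_2 are all 1, so H_1 ≅ 0.
  H_2: rank ker ∂_2 − rank ∂_3 = (10 − 6) − 4 = 0, and the invariant factors of ∂_3 are all 1, so H_2 ≅ 0.
  H_3: rank ker ∂_3 − rank ∂_4 = (5 − 4) − 0 = 1, and there is no ∂_4, so H_3 ≅ Z.

As a check, the Euler characteristic is 5 − 10 + 10 − 5 = 0, which agrees with 1 − 0 + 0 − 1 = 0.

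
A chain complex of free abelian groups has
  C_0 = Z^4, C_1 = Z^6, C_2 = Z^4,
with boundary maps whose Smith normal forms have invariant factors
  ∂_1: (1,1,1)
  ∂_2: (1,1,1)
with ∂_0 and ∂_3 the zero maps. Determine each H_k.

H_0: b_0 = 4 − 0 − 3 = 1; torsion from ∂_1 factors > 1: none. So H_0 ≅ Z.
H_1: b_1 = 6 − 3 − 3 = 0; torsion from ∂_2 factors > 1: none. So H_1 ≅ 0.
H_2: b_2 = 4 − 3 − 0 = 1; torsion from ∂_3 factors > 1: none. So H_2 ≅ Z.

H_0 ≅ Z,  H_1 = 0,  H_2 ≅ Z.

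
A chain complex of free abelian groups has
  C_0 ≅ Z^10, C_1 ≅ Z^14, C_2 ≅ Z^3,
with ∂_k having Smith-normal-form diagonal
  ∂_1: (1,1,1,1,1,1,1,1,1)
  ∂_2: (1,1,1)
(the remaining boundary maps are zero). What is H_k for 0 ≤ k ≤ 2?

H_0: b_0 = 10 − 0 − 9 = 1; torsion from ∂_1 factors > 1: none. So H_0 = Z.
H_1: b_1 = 14 − 9 − 3 = 2; torsion from ∂_2 factors > 1: none. So H_1 = Z^2.
H_2: b_2 = 3 − 3 − 0 = 0; torsion from ∂_3 factors > 1: none. So H_2 = 0.

H_0 = Z,  H_1 = Z^2,  H_2 = 0.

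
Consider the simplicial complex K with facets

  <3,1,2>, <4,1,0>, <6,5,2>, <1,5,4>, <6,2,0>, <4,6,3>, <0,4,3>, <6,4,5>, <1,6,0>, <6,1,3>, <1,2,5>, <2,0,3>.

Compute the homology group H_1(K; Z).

H_1 = Z/2Z.

Order the vertices as 0 < 1 < 2 < 3 < 4 < 5 < 6. Listing each simplex with vertices in this order, K has dimension 2 with simplices:

  0-simplices (7): [0], [1], [2], [3], [4], [5], [6]
  1-simplices (18): [0,1], [0,2], [0,3], [0,4], [0,6], [1,2], [1,3], [1,4], [1,5], [1,6], [2,3], [2,5], [2,6], [3,4], [3,6], [4,5], [4,6], [5,6]
  2-simplices (12): [0,1,4], [0,1,6], [0,2,3], [0,2,6], [0,3,4], [1,2,3], [1,2,5], [1,3,6], [1,4,5], [2,5,6], [3,4,6], [4,5,6]

giving chain groups C_0 ≅ Z^7, C_1 ≅ Z^18, C_2 ≅ Z^12.

∂_1: C_1 → C_0 is given by ∂[p,q] = [q] − [p]. For instance
  ∂[1,5] = [5] − [1].
The 7×18 boundary matrix has rank 6 and Smith normal form diag(1,1,1,1,1,1).

Boundary ∂_2: C_2 → C_1 acts by ∂[p,q,r] = [q,r] − [p,r] + [p,q]. For instance
  ∂[0,1,4] = [1,4] − [0,4] + [0,1],
  ∂[0,1,6] = [1,6] − [0,6] + [0,1].
The resulting 18×12 matrix has rank 12, and its Smith normal form has invariant factors (1,1,1,1,1,1,1,1,1,1,1,2).

Reading off H_k = ker ∂_k / im ∂_{k+1}:

  H_1: rank ker ∂_1 − rank ∂_2 = (18 − 6) − 12 = 0, and ∂_2 has invariant factor 2 > 1, so H_1 = Z/2Z.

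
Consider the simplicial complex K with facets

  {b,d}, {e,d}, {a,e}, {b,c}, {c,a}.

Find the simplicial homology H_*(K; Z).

H_0 = Z,  H_1 = Z.

Take the total order a < b < c < d < e on the vertex set. Then K (dimension 1) consists of the simplices:

  0-simplices (5): a, b, c, d, e
  1-simplices (5): ac, ae, bc, bd, de

giving chain groups C_0 ≅ Z^5, C_1 ≅ Z^5.

∂_1: C_1 → C_0 is given by ∂[p,q] = [q] − [p].
The resulting 5×5 matrix has rank 4, and its Smith normal form has invariant factors (1,1,1,1).

From H_k ≅ ker(∂_k) / im(∂_{k+1}) we obtain:

  H_0: rank C_0 − rank ∂_1 = 5 − 4 = 1, and the invariant factors of ∂_1 are all 1, so H_0 ≅ Z.
  H_1: rank ker ∂_1 − rank ∂_2 = (5 − 4) − 0 = 1, and there is no ∂_2, so H_1 ≅ Z.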